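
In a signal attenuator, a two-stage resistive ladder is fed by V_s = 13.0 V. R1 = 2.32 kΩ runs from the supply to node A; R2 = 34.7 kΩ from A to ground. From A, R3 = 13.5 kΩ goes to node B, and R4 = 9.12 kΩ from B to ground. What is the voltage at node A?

V_A ≈ 11.1 V

The second stage (R3 + R4 = 22.62 kΩ) loads node A in parallel with R2.
R2 ‖ (R3+R4) = 13.69 kΩ.
First divider: V_A = V_s · 13.69/(2.32 + 13.69) = 11.12 V.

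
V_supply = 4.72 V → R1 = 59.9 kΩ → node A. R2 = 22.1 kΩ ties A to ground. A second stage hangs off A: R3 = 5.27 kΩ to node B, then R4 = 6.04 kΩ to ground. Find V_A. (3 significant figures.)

V_A ≈ 0.524 V

The second stage (R3 + R4 = 11.31 kΩ) loads node A in parallel with R2.
Effective lower resistance at A: R2 ‖ 11.31 = 7.481 kΩ.
First divider: V_A = V_supply · 7.481/(59.9 + 7.481) = 0.5241 V.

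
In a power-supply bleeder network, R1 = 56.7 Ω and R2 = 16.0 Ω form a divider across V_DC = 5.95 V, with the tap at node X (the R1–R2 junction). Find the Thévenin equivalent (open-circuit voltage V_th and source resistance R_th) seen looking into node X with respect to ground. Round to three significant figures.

V_th ≈ 1.31 V, R_th ≈ 12.5 Ω

V_th is the unloaded tap voltage: V_DC · R2/(R1+R2) = 5.95 × 0.2201 = 1.309 V.
Zeroing V_DC shorts the top of R1 to ground, so R_th = R1 ‖ R2 = 12.48 Ω.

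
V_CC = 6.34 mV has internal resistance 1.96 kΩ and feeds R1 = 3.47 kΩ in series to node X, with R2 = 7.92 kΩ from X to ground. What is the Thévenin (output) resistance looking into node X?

R_th ≈ 3.22 kΩ

R1' = 1.96 + 3.47 = 5.430 kΩ (source resistance + R1).
Looking into X with the source shorted: R_th = R1'·R2/(R1'+R2) = 5.430 × 7.92/13.35 = 3.221 kΩ.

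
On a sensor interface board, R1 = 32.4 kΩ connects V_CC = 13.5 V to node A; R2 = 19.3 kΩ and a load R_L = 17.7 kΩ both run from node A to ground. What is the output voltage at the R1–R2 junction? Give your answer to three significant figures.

The load sits in parallel with R2, giving an effective lower resistance R2' = R2·R_L/(R2+R_L) = 9.233 kΩ.
Now apply the divider: V_out = 13.5 × 0.2218 = 2.994 V.

V_out ≈ 2.99 V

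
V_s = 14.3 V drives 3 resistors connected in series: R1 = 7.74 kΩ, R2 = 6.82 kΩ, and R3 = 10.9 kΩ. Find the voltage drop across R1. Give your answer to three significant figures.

V ≈ 4.35 V

Series total: ΣR = 7.74 + 6.82 + 10.9 = 25.46 kΩ.
V = V_s · R/ΣR = 14.3 × 0.3040 = 4.347 V.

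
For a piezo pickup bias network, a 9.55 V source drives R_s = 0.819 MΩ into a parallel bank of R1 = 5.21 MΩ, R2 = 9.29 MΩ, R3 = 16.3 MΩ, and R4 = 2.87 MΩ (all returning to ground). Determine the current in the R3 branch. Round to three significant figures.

Combine the parallel branches: R_p = (1/5.21 + 1/9.29 + 1/16.3 + 1/2.87)⁻¹ = 1.410 MΩ.
V_A = 9.55 × 1.410/2.229 = 6.041 V.
I(R3) = V_A / R3 = 6.041/16.3 = 0.3706 µA.

I ≈ 0.371 µA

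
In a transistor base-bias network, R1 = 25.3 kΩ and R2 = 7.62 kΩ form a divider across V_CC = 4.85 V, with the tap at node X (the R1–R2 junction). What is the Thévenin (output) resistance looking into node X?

R_th ≈ 5.86 kΩ

With V_CC suppressed (replaced by a short), R_th = R1 ‖ R2 = (25.30 × 7.62)/(25.30 + 7.62) = 5.856 kΩ.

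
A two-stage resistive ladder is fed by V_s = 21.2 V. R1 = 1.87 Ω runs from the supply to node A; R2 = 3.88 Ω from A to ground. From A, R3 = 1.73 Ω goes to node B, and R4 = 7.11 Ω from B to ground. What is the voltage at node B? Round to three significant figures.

V_B ≈ 10.1 V

The second stage (R3 + R4 = 8.840 Ω) loads node A in parallel with R2.
R2 ‖ (R3+R4) = 2.696 Ω.
First divider: V_A = V_s · 2.696/(1.87 + 2.696) = 12.52 V.
Then the unloaded second divider: V_B = V_A × R4/(R3+R4) = 12.52 × 0.8043 = 10.07 V.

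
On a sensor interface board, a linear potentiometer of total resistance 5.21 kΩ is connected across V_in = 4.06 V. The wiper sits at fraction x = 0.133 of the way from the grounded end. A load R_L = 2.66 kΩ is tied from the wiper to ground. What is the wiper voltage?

Lower segment x·R_p = 0.6929 kΩ; upper segment (1−x)·R_p = 4.517 kΩ.
Lower segment in parallel with the load: 0.6929 ‖ 2.66 = 0.5497 kΩ.
Loaded-divider output: V_out = 4.06 × 0.1085 = 0.4405 V.

V_out ≈ 0.440 V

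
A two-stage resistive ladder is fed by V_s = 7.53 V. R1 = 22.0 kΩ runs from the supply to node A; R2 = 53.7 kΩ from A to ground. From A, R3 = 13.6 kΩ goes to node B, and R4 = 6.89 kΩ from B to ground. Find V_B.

The second stage (R3 + R4 = 20.49 kΩ) loads node A in parallel with R2.
Effective lower resistance at A: R2 ‖ 20.49 = 14.83 kΩ.
V_A = 7.53 × 14.83/(22.0 + 14.83) = 3.032 V.
Then the unloaded second divider: V_B = V_A × R4/(R3+R4) = 3.032 × 0.3363 = 1.020 V.

V_B ≈ 1.02 V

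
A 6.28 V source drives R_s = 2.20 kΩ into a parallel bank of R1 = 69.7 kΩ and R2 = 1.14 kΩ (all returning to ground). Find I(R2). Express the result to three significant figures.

I ≈ 1.86 mA

Parallel bank: R_p = 1/(1/69.7 + 1/1.14) = 1.122 kΩ.
V_A = 6.28 × 1.122/3.322 = 2.121 V.
Branch current I = V_A/R2 = 2.121/1.14 = 1.860 mA.
(Equivalently: I_total = 1.891 mA, then current-divider fraction G_k/ΣG = 0.9839.)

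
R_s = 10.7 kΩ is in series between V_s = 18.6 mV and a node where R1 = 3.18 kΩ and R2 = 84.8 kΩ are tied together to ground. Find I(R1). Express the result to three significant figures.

I ≈ 1.30 µA

Parallel bank: R_p = 1/(1/3.18 + 1/84.8) = 3.065 kΩ.
Node voltage V_A = V_s · R_p/(R_s + R_p) = 18.6 × 0.2227 = 4.142 mV.
Branch current I = V_A/R1 = 4.142/3.18 = 1.302 µA.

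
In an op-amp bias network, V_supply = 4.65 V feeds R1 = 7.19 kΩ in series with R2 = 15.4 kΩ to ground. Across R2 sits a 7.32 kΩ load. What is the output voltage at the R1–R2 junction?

R2 ‖ R_L = (15.4 × 7.32)/(15.4 + 7.32) = 4.962 kΩ.
Then V_out = V_supply · R2'/(R1 + R2') = 4.65 × 4.962/12.15 = 1.899 V.

V_out ≈ 1.90 V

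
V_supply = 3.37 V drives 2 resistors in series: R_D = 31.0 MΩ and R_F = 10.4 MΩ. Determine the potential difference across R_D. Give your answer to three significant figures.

ΣR = 31.0 + 10.4 = 41.40 MΩ.
V = V_supply · R/ΣR = 3.37 × 0.7488 = 2.523 V.

V ≈ 2.52 V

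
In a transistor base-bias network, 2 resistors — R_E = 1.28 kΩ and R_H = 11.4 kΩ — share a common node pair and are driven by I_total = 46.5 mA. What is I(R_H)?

For two parallel branches, I_k = I_total · (other R)/(sum of R).
So I = 46.5 × 1.28/12.68 = 4.694 mA.

I ≈ 4.69 mA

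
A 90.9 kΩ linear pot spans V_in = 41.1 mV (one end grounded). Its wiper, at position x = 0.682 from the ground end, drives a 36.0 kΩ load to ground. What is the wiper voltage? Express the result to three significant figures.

Split the track: R_lower = x·R_p = 61.99 kΩ, R_upper = (1−x)·R_p = 28.91 kΩ.
(x·R_p) ‖ R_L = 22.77 kΩ.
Loaded-divider output: V_out = 41.1 × 0.4407 = 18.11 mV.
(Unloaded: V_out = x·V_in = 28.0 mV.)

V_out ≈ 18.1 mV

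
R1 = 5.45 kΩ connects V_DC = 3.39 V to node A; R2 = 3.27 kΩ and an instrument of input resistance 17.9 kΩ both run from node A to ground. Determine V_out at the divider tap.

V_out ≈ 1.14 V

First combine the lower leg with the load: R2 ‖ R_L = 2.765 kΩ.
Voltage divider with the loaded lower leg: V_out = 3.39 × 2.765/(5.45 + 2.765) = 3.39 × 0.3366 = 1.141 V.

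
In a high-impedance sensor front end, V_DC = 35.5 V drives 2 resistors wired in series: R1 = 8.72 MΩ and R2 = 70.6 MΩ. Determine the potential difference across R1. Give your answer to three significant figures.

V ≈ 3.90 V

Series total: ΣR = 8.72 + 70.6 = 79.32 MΩ.
By the voltage-divider rule, V = 35.5 × 8.720/79.32 = 3.903 V.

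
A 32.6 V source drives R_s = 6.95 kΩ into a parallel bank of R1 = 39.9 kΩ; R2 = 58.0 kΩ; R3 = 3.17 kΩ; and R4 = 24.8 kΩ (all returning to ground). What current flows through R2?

I ≈ 0.149 mA

Equivalent of the parallel group: R_p = 2.512 kΩ.
Node voltage V_A = V_CC · R_p/(R_s + R_p) = 32.6 × 0.2655 = 8.655 V.
I(R2) = V_A / R2 = 8.655/58.0 = 0.1492 mA.
(Equivalently: I_total = 3.445 mA, then current-divider fraction G_k/ΣG = 0.04331.)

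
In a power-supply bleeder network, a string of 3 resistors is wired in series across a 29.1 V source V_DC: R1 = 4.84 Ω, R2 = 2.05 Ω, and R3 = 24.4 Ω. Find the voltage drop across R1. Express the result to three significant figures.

V ≈ 4.50 V

Total series resistance ΣR = 4.84 + 2.05 + 24.4 = 31.29 Ω.
V = V_DC · R/ΣR = 29.1 × 0.1547 = 4.501 V.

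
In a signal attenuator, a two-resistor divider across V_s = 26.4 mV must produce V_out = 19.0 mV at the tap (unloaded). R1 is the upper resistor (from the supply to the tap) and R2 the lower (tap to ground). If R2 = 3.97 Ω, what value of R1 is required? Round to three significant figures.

The divider ratio is R2/(R1+R2) = 19.0/26.4 = 0.7197.
So R1 = R2 · (V_s/V_out − 1) = 3.97 × (26.4/19.0 − 1) = 3.97 × 0.3895 = 1.546 Ω.

R1 ≈ 1.55 Ω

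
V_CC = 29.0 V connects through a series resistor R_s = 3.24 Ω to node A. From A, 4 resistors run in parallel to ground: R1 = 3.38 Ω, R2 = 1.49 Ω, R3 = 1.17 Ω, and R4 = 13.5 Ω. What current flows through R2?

I ≈ 2.73 A

Parallel bank: R_p = 1/(1/3.38 + 1/1.49 + 1/1.17 + 1/13.5) = 0.5275 Ω.
V_A by voltage divider: V_A = 29.0 × 0.5275/(3.24 + 0.5275) = 4.060 V.
I(R2) = V_A / R2 = 4.060/1.49 = 2.725 A.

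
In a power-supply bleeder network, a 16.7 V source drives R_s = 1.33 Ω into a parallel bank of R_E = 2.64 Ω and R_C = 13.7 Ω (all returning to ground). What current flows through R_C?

Combine the parallel branches: R_p = (1/2.64 + 1/13.7)⁻¹ = 2.213 Ω.
V_A = 16.7 × 2.213/3.543 = 10.43 V.
I(R_C) = V_A / R_C = 10.43/13.7 = 0.7614 A.
(Equivalently: I_total = 4.713 A, then current-divider fraction G_k/ΣG = 0.1616.)

I ≈ 0.761 A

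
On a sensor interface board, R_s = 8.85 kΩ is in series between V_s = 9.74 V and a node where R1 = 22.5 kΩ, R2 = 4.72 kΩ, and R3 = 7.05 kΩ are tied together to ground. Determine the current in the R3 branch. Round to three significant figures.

I ≈ 0.305 mA

Combine the parallel branches: R_p = (1/22.5 + 1/4.72 + 1/7.05)⁻¹ = 2.512 kΩ.
V_A by voltage divider: V_A = 9.74 × 2.512/(8.85 + 2.512) = 2.153 V.
Branch current I = V_A/R3 = 2.153/7.05 = 0.3054 mA.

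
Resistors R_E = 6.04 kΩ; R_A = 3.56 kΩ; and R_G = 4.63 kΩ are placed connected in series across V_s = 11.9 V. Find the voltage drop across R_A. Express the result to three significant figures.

V ≈ 2.98 V

Total series resistance ΣR = 6.04 + 3.56 + 4.63 = 14.23 kΩ.
Voltage divider: V = V_s · (3.560 / 14.23) = 11.9 × 0.2502 = 2.977 V.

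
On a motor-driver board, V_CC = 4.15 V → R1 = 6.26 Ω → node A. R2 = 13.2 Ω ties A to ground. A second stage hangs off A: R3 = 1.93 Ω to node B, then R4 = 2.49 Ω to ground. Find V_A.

V_A ≈ 1.44 V

Node A sees R2 in parallel with the series input of stage 2, R3 + R4 = 4.420 Ω.
Effective lower resistance at A: R2 ‖ 4.420 = 3.311 Ω.
So V_A = 4.15 × 0.3460 = 1.436 V.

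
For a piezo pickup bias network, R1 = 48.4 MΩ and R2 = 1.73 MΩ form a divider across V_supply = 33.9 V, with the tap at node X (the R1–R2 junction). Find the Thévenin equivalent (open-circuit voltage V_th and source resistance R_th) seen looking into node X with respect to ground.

With X open, the divider is unloaded: V_th = 33.9 × 1.73/50.13 = 1.170 V.
Looking into X with the source shorted: R_th = R1·R2/(R1+R2) = 48.40 × 1.73/50.13 = 1.670 MΩ.

V_th ≈ 1.17 V, R_th ≈ 1.67 MΩ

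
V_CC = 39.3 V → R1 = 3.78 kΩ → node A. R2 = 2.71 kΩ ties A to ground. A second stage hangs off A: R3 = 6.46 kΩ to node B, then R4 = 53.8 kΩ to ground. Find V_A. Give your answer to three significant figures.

V_A ≈ 16.0 V

The second stage (R3 + R4 = 60.26 kΩ) loads node A in parallel with R2.
R2 ‖ (R3+R4) = 2.593 kΩ.
So V_A = 39.3 × 0.4069 = 15.99 V.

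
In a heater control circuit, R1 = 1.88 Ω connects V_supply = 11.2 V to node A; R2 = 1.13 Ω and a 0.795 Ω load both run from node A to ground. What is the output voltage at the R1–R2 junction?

V_out ≈ 2.23 V

R2 ‖ R_L = (1.13 × 0.795)/(1.13 + 0.795) = 0.4667 Ω.
Now apply the divider: V_out = 11.2 × 0.1989 = 2.227 V.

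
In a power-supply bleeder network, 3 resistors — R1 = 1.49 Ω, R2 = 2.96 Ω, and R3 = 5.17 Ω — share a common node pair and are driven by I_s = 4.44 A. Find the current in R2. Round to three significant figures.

Total conductance ΣG = 1/1.49 + 1/2.96 + 1/5.17 = 1.202 (units of 1/Ω).
Current divider: I(R2) = I_s · G_k/ΣG = 4.44 × (0.3378/1.202) = 4.44 × 0.2810 = 1.248 A.

I ≈ 1.25 A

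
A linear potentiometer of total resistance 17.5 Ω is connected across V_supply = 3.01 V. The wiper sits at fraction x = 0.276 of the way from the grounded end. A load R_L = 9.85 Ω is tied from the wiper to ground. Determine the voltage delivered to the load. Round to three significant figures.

V_out ≈ 0.613 V

The pot divides into 12.67 Ω above the wiper and 4.830 Ω below.
(x·R_p) ‖ R_L = 3.241 Ω.
Loaded-divider output: V_out = 3.01 × 0.2037 = 0.6131 V.
(Unloaded: V_out = x·V_supply = 0.831 V.)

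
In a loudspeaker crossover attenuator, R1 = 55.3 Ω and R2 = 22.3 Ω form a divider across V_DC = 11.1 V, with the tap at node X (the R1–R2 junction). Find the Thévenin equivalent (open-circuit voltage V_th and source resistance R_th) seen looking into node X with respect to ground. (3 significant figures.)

Open-circuit (no load on X): V_th = V_DC · R2/(R1 + R2) = 11.1 × 22.3/(55.30 + 22.3) = 3.190 V.
Zeroing V_DC shorts the top of R1 to ground, so R_th = R1 ‖ R2 = 15.89 Ω.

V_th ≈ 3.19 V, R_th ≈ 15.9 Ω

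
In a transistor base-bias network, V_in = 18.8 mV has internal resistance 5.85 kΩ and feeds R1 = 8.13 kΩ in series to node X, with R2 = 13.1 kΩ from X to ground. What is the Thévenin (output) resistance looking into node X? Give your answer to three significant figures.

R_th ≈ 6.76 kΩ

R1' = 5.85 + 8.13 = 13.98 kΩ (source resistance + R1).
Looking into X with the source shorted: R_th = R1'·R2/(R1'+R2) = 13.98 × 13.1/27.08 = 6.763 kΩ.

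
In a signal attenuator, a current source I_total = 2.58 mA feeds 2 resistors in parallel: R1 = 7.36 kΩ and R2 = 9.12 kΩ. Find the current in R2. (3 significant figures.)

Two-branch current divider: I_k = I_total · R_other/(R_1 + R_2).
So I = 2.58 × 7.36/16.48 = 1.152 mA.

I ≈ 1.15 mA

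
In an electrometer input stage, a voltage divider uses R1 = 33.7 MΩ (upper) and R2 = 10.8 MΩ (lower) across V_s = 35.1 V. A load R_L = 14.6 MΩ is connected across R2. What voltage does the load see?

V_out ≈ 5.46 V

The load sits in parallel with R2, giving an effective lower resistance R2' = R2·R_L/(R2+R_L) = 6.208 MΩ.
Then V_out = V_s · R2'/(R1 + R2') = 35.1 × 6.208/39.91 = 5.460 V.
(Unloaded it would be 8.52 V; the load pulls it down.)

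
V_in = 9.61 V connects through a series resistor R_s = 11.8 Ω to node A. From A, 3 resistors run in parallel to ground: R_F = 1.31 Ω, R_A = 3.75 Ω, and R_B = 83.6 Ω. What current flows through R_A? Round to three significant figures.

I ≈ 0.193 A

Combine the parallel branches: R_p = (1/1.31 + 1/3.75 + 1/83.6)⁻¹ = 0.9597 Ω.
V_A = 9.61 × 0.9597/12.76 = 0.7228 V.
I(R_A) = V_A / R_A = 0.7228/3.75 = 0.1927 A.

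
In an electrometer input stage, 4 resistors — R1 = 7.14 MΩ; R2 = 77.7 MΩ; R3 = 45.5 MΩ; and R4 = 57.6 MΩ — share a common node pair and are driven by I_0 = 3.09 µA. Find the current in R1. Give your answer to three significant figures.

I ≈ 2.25 µA

Conductances: ΣG = 1/7.14 + 1/77.7 + 1/45.5 + 1/57.6 = 0.1923 (1/MΩ).
Current divider: I(R1) = I_0 · G_k/ΣG = 3.09 × (0.1401/0.1923) = 3.09 × 0.7285 = 2.251 µA.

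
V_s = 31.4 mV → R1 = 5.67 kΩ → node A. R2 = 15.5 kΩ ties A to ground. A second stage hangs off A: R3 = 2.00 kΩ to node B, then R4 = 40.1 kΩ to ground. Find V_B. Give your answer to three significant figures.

V_B ≈ 19.9 mV

The second stage (R3 + R4 = 42.10 kΩ) loads node A in parallel with R2.
R2 ‖ (R3+R4) = 11.33 kΩ.
First divider: V_A = V_s · 11.33/(5.67 + 11.33) = 20.93 mV.
V_B = V_A × 0.9525 = 19.93 mV.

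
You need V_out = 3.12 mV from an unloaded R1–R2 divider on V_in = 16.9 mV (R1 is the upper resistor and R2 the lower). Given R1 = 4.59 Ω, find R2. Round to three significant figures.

Required fraction k = V_out/V_in = 0.1846.
R2 = R1 · 0.1846/(1 − 0.1846) = 1.039 Ω.

R2 ≈ 1.04 Ω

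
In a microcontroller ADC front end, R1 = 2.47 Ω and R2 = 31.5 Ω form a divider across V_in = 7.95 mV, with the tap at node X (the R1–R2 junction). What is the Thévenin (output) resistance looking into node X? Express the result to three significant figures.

R_th ≈ 2.29 Ω

Zeroing V_in shorts the top of R1 to ground, so R_th = R1 ‖ R2 = 2.290 Ω.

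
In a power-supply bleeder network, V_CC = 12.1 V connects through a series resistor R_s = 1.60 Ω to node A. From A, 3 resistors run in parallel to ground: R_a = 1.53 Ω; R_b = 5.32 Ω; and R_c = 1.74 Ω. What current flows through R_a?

I ≈ 2.42 A

Equivalent of the parallel group: R_p = 0.7061 Ω.
V_A by voltage divider: V_A = 12.1 × 0.7061/(1.60 + 0.7061) = 3.705 V.
I(R_a) = V_A / R_a = 3.705/1.53 = 2.421 A.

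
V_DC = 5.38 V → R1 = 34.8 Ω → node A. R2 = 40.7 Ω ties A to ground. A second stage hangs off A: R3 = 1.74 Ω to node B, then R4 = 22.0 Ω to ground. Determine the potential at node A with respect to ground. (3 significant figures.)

V_A ≈ 1.62 V

The second stage (R3 + R4 = 23.74 Ω) loads node A in parallel with R2.
Effective lower resistance at A: R2 ‖ 23.74 = 14.99 Ω.
So V_A = 5.38 × 0.3011 = 1.620 V.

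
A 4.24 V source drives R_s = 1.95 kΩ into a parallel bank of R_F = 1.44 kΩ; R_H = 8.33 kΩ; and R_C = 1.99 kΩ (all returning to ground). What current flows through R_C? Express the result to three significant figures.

I ≈ 0.597 mA

Parallel bank: R_p = 1/(1/1.44 + 1/8.33 + 1/1.99) = 0.7593 kΩ.
Node voltage V_A = V_CC · R_p/(R_s + R_p) = 4.24 × 0.2803 = 1.188 V.
Branch current I = V_A/R_C = 1.188/1.99 = 0.5971 mA.
(Equivalently: I_total = 1.565 mA, then current-divider fraction G_k/ΣG = 0.3816.)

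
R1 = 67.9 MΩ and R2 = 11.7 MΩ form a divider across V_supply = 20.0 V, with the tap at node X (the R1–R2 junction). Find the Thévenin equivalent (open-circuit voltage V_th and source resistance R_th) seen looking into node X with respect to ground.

V_th is the unloaded tap voltage: V_supply · R2/(R1+R2) = 20.0 × 0.1470 = 2.940 V.
Zeroing V_supply shorts the top of R1 to ground, so R_th = R1 ‖ R2 = 9.980 MΩ.

V_th ≈ 2.94 V, R_th ≈ 9.98 MΩ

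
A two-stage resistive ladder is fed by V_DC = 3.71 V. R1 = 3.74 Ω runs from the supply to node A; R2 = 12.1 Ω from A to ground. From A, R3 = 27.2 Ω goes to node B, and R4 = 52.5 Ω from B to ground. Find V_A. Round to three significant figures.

Node A sees R2 in parallel with the series input of stage 2, R3 + R4 = 79.70 Ω.
R2 ‖ (R3+R4) = 10.51 Ω.
V_A = 3.71 × 10.51/(3.74 + 10.51) = 2.736 V.

V_A ≈ 2.74 V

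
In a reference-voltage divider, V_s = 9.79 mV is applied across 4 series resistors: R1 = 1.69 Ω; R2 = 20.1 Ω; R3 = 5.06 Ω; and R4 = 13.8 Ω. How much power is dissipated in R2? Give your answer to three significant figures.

P ≈ 1.17 µW

ΣR = 40.65 Ω → I = 9.79/40.65 = 0.2408 mA.
P(R2) = I²·R2 = (0.2408)² × 20.1 = 1.166 µW.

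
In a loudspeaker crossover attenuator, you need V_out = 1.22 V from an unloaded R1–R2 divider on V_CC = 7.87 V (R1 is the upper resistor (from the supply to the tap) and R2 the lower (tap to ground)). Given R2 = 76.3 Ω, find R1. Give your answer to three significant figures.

V_out/V_CC = R2/(R1+R2) = 0.1550.
Rearranging, R1 = R2·(1−k)/k = 76.3 × 5.451 = 415.9 Ω.

R1 ≈ 416 Ω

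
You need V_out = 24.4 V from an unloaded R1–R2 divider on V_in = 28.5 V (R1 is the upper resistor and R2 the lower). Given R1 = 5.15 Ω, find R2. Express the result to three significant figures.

The divider ratio is R2/(R1+R2) = 24.4/28.5 = 0.8561.
Rearranging, R2 = R1·k/(1−k) = 5.15 × 5.951 = 30.65 Ω.

R2 ≈ 30.6 Ω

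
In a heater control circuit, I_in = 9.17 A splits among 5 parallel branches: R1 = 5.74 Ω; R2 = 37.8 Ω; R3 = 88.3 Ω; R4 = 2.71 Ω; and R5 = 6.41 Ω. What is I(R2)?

I ≈ 0.329 A

ΣG = 1/5.74 + 1/37.8 + 1/88.3 + 1/2.71 + 1/6.41 = 0.7370.
R2 takes the fraction G_k/ΣG = 0.02646/0.7370 = 0.03590, so I = 9.17 × 0.03590 = 0.3292 A.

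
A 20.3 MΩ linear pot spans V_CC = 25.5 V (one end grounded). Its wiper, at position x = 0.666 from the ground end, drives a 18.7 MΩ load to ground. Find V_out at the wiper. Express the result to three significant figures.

Lower segment x·R_p = 13.52 MΩ; upper segment (1−x)·R_p = 6.780 MΩ.
Lower segment in parallel with the load: 13.52 ‖ 18.7 = 7.847 MΩ.
Loaded-divider output: V_out = 25.5 × 0.5365 = 13.68 V.

V_out ≈ 13.7 V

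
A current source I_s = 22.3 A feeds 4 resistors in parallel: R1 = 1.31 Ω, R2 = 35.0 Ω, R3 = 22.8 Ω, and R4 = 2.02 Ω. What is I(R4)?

ΣG = 1/1.31 + 1/35.0 + 1/22.8 + 1/2.02 = 1.331.
By the current-divider rule, I = I_s · G_k/ΣG = 22.3 × 0.3720 = 8.295 A.

I ≈ 8.30 A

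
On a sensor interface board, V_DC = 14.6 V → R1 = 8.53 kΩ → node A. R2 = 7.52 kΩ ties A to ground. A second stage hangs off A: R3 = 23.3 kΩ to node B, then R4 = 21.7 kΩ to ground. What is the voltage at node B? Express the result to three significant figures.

V_B ≈ 3.03 V

The second stage (R3 + R4 = 45.00 kΩ) loads node A in parallel with R2.
R2 ‖ (R3+R4) = 6.443 kΩ.
First divider: V_A = V_DC · 6.443/(8.53 + 6.443) = 6.283 V.
V_B = V_A × 0.4822 = 3.030 V.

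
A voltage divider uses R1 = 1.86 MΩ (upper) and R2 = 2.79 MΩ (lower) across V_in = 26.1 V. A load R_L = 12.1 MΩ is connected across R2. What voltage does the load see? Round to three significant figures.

V_out ≈ 14.3 V

First combine the lower leg with the load: R2 ‖ R_L = 2.267 MΩ.
Voltage divider with the loaded lower leg: V_out = 26.1 × 2.267/(1.86 + 2.267) = 26.1 × 0.5493 = 14.34 V.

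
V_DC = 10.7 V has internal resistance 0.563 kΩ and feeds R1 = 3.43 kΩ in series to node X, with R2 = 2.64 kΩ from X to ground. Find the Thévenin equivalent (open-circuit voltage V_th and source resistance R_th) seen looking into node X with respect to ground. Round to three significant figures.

V_th ≈ 4.26 V, R_th ≈ 1.59 kΩ

R1' = 0.563 + 3.43 = 3.993 kΩ (source resistance + R1).
Open-circuit (no load on X): V_th = V_DC · R2/(R1' + R2) = 10.7 × 2.64/(3.993 + 2.64) = 4.259 V.
Zeroing V_DC shorts the top of R1' to ground, so R_th = R1' ‖ R2 = 1.589 kΩ.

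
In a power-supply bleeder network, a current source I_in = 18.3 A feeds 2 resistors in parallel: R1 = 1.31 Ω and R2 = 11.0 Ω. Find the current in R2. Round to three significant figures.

I ≈ 1.95 A

For two parallel branches, I_k = I_in · (other R)/(sum of R).
I(R2) = 18.3 × 1.31/(1.31 + 11.0) = 18.3 × 0.1064 = 1.947 A.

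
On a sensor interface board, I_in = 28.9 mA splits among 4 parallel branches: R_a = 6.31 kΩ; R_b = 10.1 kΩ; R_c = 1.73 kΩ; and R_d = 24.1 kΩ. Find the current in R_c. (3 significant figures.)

I ≈ 19.0 mA

Conductances: ΣG = 1/6.31 + 1/10.1 + 1/1.73 + 1/24.1 = 0.8770 (1/kΩ).
Current divider: I(R_c) = I_in · G_k/ΣG = 28.9 × (0.5780/0.8770) = 28.9 × 0.6591 = 19.05 mA.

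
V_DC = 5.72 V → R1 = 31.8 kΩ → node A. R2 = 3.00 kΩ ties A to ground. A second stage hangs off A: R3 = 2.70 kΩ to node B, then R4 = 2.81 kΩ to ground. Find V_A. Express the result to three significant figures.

V_A ≈ 0.329 V

Looking into the second stage from A: R3 + R4 = 5.510 kΩ appears in parallel with R2.
Effective lower resistance at A: R2 ‖ 5.510 = 1.942 kΩ.
V_A = 5.72 × 1.942/(31.8 + 1.942) = 0.3293 V.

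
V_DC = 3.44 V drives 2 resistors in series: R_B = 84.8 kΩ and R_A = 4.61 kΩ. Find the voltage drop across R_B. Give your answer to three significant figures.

Series total: ΣR = 84.8 + 4.61 = 89.41 kΩ.
Voltage divider: V = V_DC · (84.80 / 89.41) = 3.44 × 0.9484 = 3.263 V.

V ≈ 3.26 V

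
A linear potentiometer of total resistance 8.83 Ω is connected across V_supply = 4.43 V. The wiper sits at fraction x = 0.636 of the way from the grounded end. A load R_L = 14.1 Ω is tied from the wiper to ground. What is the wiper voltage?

V_out ≈ 2.46 V

Split the track: R_lower = x·R_p = 5.616 Ω, R_upper = (1−x)·R_p = 3.214 Ω.
(x·R_p) ‖ R_L = 4.016 Ω.
V_out = 4.43 × 4.016/(3.214 + 4.016) = 2.461 V.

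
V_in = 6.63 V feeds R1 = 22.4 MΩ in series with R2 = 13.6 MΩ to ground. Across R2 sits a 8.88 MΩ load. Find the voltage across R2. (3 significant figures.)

V_out ≈ 1.28 V

The load sits in parallel with R2, giving an effective lower resistance R2' = R2·R_L/(R2+R_L) = 5.372 MΩ.
Now apply the divider: V_out = 6.63 × 0.1934 = 1.283 V.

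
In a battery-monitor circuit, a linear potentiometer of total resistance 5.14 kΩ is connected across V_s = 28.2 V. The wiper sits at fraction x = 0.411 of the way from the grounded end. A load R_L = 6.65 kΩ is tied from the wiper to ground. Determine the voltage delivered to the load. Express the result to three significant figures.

Split the track: R_lower = x·R_p = 2.113 kΩ, R_upper = (1−x)·R_p = 3.027 kΩ.
Lower segment in parallel with the load: 2.113 ‖ 6.65 = 1.603 kΩ.
Loaded-divider output: V_out = 28.2 × 0.3462 = 9.763 V.
(Unloaded: V_out = x·V_s = 11.6 V.)

V_out ≈ 9.76 V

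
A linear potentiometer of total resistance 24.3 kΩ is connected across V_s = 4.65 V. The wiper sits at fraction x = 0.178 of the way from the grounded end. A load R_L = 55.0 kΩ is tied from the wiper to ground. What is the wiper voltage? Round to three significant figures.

Split the track: R_lower = x·R_p = 4.325 kΩ, R_upper = (1−x)·R_p = 19.97 kΩ.
Lower segment in parallel with the load: 4.325 ‖ 55.0 = 4.010 kΩ.
Loaded-divider output: V_out = 4.65 × 0.1672 = 0.7774 V.
(Unloaded: V_out = x·V_s = 0.828 V.)

V_out ≈ 0.777 V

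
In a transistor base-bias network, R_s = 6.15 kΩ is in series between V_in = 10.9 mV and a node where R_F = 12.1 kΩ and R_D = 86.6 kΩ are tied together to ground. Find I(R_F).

Combine the parallel branches: R_p = (1/12.1 + 1/86.6)⁻¹ = 10.62 kΩ.
V_A = 10.9 × 10.62/16.77 = 6.902 mV.
I(R_F) = V_A / R_F = 6.902/12.1 = 0.5704 µA.

I ≈ 0.570 µA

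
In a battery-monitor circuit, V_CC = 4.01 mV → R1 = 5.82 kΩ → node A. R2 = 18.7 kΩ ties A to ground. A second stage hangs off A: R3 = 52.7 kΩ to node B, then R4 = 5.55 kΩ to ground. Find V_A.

V_A ≈ 2.84 mV

Looking into the second stage from A: R3 + R4 = 58.25 kΩ appears in parallel with R2.
R2 ‖ (R3+R4) = 14.16 kΩ.
V_A = 4.01 × 14.16/(5.82 + 14.16) = 2.842 mV.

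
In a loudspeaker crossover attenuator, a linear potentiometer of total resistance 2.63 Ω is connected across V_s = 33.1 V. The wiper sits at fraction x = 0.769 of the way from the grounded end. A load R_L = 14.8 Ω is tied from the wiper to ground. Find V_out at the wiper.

Split the track: R_lower = x·R_p = 2.022 Ω, R_upper = (1−x)·R_p = 0.6075 Ω.
R_L loads the lower segment: effective lower R = 1.779 Ω.
Loaded-divider output: V_out = 33.1 × 0.7455 = 24.67 V.
(Unloaded: V_out = x·V_s = 25.5 V.)

V_out ≈ 24.7 V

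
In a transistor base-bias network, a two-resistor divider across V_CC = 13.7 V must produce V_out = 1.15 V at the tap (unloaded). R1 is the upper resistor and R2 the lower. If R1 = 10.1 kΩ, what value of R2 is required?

R2 ≈ 0.925 kΩ

V_out/V_CC = R2/(R1+R2) = 0.08394.
R2 = R1 · 0.08394/(1 − 0.08394) = 0.9255 kΩ.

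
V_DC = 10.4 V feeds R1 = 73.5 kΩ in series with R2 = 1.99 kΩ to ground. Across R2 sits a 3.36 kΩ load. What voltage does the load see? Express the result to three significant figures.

R2 ‖ R_L = (1.99 × 3.36)/(1.99 + 3.36) = 1.250 kΩ.
Then V_out = V_DC · R2'/(R1 + R2') = 10.4 × 1.250/74.75 = 0.1739 V.

V_out ≈ 0.174 V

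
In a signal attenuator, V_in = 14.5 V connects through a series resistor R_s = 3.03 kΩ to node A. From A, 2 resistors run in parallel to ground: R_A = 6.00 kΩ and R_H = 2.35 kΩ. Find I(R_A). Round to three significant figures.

Combine the parallel branches: R_p = (1/6.00 + 1/2.35)⁻¹ = 1.689 kΩ.
Node voltage V_A = V_in · R_p/(R_s + R_p) = 14.5 × 0.3579 = 5.189 V.
Branch current I = V_A/R_A = 5.189/6.00 = 0.8648 mA.

I ≈ 0.865 mA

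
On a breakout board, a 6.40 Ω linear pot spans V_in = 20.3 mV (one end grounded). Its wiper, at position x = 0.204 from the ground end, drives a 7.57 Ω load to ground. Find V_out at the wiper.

Lower segment x·R_p = 1.306 Ω; upper segment (1−x)·R_p = 5.094 Ω.
R_L loads the lower segment: effective lower R = 1.114 Ω.
V_out = 20.3 × 1.114/(5.094 + 1.114) = 3.641 mV.

V_out ≈ 3.64 mV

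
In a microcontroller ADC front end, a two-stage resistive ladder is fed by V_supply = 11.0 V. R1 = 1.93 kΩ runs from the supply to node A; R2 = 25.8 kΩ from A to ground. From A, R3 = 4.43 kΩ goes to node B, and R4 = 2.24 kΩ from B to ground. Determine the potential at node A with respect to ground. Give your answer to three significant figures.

Node A sees R2 in parallel with the series input of stage 2, R3 + R4 = 6.670 kΩ.
R2 ‖ (R3+R4) = 5.300 kΩ.
First divider: V_A = V_supply · 5.300/(1.93 + 5.300) = 8.064 V.

V_A ≈ 8.06 V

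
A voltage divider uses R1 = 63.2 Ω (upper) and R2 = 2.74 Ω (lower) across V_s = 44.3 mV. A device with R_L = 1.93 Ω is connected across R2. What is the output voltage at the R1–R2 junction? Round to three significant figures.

R2 ‖ R_L = (2.74 × 1.93)/(2.74 + 1.93) = 1.132 Ω.
Now apply the divider: V_out = 44.3 × 0.01760 = 0.7798 mV.
(Unloaded it would be 1.84 mV; the load pulls it down.)

V_out ≈ 0.780 mV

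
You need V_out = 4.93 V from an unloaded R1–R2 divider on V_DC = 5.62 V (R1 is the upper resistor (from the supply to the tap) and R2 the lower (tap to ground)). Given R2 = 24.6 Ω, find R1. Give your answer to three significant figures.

R1 ≈ 3.44 Ω

V_out/V_DC = R2/(R1+R2) = 0.8772.
So R1 = R2 · (V_DC/V_out − 1) = 24.6 × (5.62/4.93 − 1) = 24.6 × 0.1400 = 3.443 Ω.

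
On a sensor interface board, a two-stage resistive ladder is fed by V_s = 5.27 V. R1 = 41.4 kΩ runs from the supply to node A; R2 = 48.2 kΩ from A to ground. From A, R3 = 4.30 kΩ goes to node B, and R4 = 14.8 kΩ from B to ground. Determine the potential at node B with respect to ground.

V_B ≈ 1.01 V

Looking into the second stage from A: R3 + R4 = 19.10 kΩ appears in parallel with R2.
R2 ‖ (R3+R4) = 13.68 kΩ.
V_A = 5.27 × 13.68/(41.4 + 13.68) = 1.309 V.
Stage 2 is unloaded, so V_B = V_A · R4/(R3+R4) = 1.309 × 14.8/19.10 = 1.014 V.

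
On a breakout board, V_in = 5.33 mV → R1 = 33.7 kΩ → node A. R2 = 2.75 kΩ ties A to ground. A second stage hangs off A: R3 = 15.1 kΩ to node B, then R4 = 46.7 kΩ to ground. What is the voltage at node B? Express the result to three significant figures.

V_B ≈ 0.292 mV

The second stage (R3 + R4 = 61.80 kΩ) loads node A in parallel with R2.
R2 ‖ (R3+R4) = 2.633 kΩ.
So V_A = 5.33 × 0.07246 = 0.3862 mV.
Then the unloaded second divider: V_B = V_A × R4/(R3+R4) = 0.3862 × 0.7557 = 0.2919 mV.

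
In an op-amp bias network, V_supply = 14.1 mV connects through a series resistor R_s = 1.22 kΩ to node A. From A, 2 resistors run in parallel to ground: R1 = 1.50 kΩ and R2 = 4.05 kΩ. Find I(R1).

I ≈ 4.45 µA

Combine the parallel branches: R_p = (1/1.50 + 1/4.05)⁻¹ = 1.095 kΩ.
V_A = 14.1 × 1.095/2.315 = 6.668 mV.
Branch current I = V_A/R1 = 6.668/1.50 = 4.445 µA.
(Check via current divider: I_total = 6.092 µA; share G_k/ΣG = 0.7297 → same result.)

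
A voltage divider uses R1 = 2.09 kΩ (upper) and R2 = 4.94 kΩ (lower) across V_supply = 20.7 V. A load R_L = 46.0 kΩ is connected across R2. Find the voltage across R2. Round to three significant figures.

R2 ‖ R_L = (4.94 × 46.0)/(4.94 + 46.0) = 4.461 kΩ.
Voltage divider with the loaded lower leg: V_out = 20.7 × 4.461/(2.09 + 4.461) = 20.7 × 0.6810 = 14.10 V.

V_out ≈ 14.1 V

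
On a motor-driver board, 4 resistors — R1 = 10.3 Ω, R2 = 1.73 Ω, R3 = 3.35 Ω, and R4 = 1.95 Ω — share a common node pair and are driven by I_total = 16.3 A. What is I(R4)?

ΣG = 1/10.3 + 1/1.73 + 1/3.35 + 1/1.95 = 1.486.
By the current-divider rule, I = I_total · G_k/ΣG = 16.3 × 0.3450 = 5.623 A.

I ≈ 5.62 A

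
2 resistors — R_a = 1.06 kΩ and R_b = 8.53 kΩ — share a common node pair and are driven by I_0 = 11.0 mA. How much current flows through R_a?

I ≈ 9.78 mA

For two parallel branches, I_k = I_0 · (other R)/(sum of R).
So I = 11.0 × 8.53/9.590 = 9.784 mA.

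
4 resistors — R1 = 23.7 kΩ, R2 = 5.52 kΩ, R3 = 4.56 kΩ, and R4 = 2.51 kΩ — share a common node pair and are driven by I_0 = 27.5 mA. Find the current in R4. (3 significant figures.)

Total conductance ΣG = 1/23.7 + 1/5.52 + 1/4.56 + 1/2.51 = 0.8411 (units of 1/kΩ).
R4 takes the fraction G_k/ΣG = 0.3984/0.8411 = 0.4737, so I = 27.5 × 0.4737 = 13.03 mA.

I ≈ 13.0 mA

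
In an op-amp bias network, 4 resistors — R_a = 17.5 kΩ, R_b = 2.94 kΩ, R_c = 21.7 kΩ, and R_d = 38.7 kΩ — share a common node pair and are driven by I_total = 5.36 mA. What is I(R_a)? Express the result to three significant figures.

Total conductance ΣG = 1/17.5 + 1/2.94 + 1/21.7 + 1/38.7 = 0.4692 (units of 1/kΩ).
Current divider: I(R_a) = I_total · G_k/ΣG = 5.36 × (0.05714/0.4692) = 5.36 × 0.1218 = 0.6528 mA.

I ≈ 0.653 mA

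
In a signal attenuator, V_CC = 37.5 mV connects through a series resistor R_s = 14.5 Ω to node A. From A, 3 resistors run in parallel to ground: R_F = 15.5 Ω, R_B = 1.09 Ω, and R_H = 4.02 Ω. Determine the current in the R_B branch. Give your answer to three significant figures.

I ≈ 1.83 mA

Parallel bank: R_p = 1/(1/15.5 + 1/1.09 + 1/4.02) = 0.8125 Ω.
Node voltage V_A = V_CC · R_p/(R_s + R_p) = 37.5 × 0.05306 = 1.990 mV.
Branch current I = V_A/R_B = 1.990/1.09 = 1.826 mA.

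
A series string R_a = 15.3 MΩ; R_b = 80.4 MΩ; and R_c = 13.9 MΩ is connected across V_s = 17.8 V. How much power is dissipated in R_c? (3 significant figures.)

P ≈ 0.367 µW

Series current I = V_s/ΣR = 17.8/109.6 = 0.1624 µA.
P(R_c) = I²·R_c = (0.1624)² × 13.9 = 0.3666 µW.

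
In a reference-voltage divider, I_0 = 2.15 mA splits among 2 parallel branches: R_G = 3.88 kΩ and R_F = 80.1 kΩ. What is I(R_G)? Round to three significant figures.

Two-branch current divider: I_k = I_0 · R_other/(R_1 + R_2).
I(R_G) = 2.15 × 80.1/(3.88 + 80.1) = 2.15 × 0.9538 = 2.051 mA.

I ≈ 2.05 mA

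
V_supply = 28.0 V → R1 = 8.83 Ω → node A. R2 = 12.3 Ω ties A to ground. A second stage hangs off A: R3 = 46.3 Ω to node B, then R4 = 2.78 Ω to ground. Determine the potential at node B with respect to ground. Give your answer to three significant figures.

Looking into the second stage from A: R3 + R4 = 49.08 Ω appears in parallel with R2.
Effective lower resistance at A: R2 ‖ 49.08 = 9.835 Ω.
First divider: V_A = V_supply · 9.835/(8.83 + 9.835) = 14.75 V.
Stage 2 is unloaded, so V_B = V_A · R4/(R3+R4) = 14.75 × 2.78/49.08 = 0.8357 V.

V_B ≈ 0.836 V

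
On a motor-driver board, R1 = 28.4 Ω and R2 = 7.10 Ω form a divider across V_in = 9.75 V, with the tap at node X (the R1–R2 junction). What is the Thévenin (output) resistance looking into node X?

R_th ≈ 5.68 Ω

With V_in suppressed (replaced by a short), R_th = R1 ‖ R2 = (28.40 × 7.10)/(28.40 + 7.10) = 5.680 Ω.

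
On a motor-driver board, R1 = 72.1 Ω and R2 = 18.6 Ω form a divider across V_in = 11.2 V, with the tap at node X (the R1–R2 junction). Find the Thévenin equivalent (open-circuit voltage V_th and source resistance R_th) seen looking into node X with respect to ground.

V_th is the unloaded tap voltage: V_in · R2/(R1+R2) = 11.2 × 0.2051 = 2.297 V.
Looking into X with the source shorted: R_th = R1·R2/(R1+R2) = 72.10 × 18.6/90.70 = 14.79 Ω.

V_th ≈ 2.30 V, R_th ≈ 14.8 Ω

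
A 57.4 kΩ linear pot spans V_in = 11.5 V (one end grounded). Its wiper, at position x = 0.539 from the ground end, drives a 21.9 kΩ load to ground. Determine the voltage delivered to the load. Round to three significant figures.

The pot divides into 26.46 kΩ above the wiper and 30.94 kΩ below.
Lower segment in parallel with the load: 30.94 ‖ 21.9 = 12.82 kΩ.
Loaded-divider output: V_out = 11.5 × 0.3264 = 3.754 V.
(Unloaded: V_out = x·V_in = 6.20 V.)

V_out ≈ 3.75 V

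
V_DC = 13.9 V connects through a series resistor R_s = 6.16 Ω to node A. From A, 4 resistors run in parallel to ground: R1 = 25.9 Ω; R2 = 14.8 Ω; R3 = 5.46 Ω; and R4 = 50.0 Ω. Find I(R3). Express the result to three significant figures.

I ≈ 0.876 A

Parallel bank: R_p = 1/(1/25.9 + 1/14.8 + 1/5.46 + 1/50.0) = 3.233 Ω.
V_A by voltage divider: V_A = 13.9 × 3.233/(6.16 + 3.233) = 4.784 V.
I(R3) = V_A / R3 = 4.784/5.46 = 0.8762 A.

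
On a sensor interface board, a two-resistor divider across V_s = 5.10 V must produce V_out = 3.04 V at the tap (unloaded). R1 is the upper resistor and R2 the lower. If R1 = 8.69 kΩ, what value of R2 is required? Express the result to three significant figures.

R2 ≈ 12.8 kΩ

Required fraction k = V_out/V_s = 0.5961.
R2 = R1 · 0.5961/(1 − 0.5961) = 12.82 kΩ.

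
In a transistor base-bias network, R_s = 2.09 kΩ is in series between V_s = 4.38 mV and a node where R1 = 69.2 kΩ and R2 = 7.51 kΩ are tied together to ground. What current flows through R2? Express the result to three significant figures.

I ≈ 0.446 µA

Combine the parallel branches: R_p = (1/69.2 + 1/7.51)⁻¹ = 6.775 kΩ.
Node voltage V_A = V_s · R_p/(R_s + R_p) = 4.38 × 0.7642 = 3.347 mV.
Branch current I = V_A/R2 = 3.347/7.51 = 0.4457 µA.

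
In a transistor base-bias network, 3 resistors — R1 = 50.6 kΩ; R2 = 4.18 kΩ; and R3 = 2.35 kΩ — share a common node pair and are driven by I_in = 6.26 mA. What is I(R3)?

ΣG = 1/50.6 + 1/4.18 + 1/2.35 = 0.6845.
R3 takes the fraction G_k/ΣG = 0.4255/0.6845 = 0.6216, so I = 6.26 × 0.6216 = 3.891 mA.

I ≈ 3.89 mA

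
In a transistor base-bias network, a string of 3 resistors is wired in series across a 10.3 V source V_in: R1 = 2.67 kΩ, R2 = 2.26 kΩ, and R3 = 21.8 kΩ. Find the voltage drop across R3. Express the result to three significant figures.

V ≈ 8.40 V

Total series resistance ΣR = 2.67 + 2.26 + 21.8 = 26.73 kΩ.
By the voltage-divider rule, V = 10.3 × 21.80/26.73 = 8.400 V.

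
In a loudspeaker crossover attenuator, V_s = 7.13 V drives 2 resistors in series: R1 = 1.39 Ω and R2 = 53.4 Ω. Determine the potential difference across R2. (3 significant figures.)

ΣR = 1.39 + 53.4 = 54.79 Ω.
V = V_s · R/ΣR = 7.13 × 0.9746 = 6.949 V.

V ≈ 6.95 V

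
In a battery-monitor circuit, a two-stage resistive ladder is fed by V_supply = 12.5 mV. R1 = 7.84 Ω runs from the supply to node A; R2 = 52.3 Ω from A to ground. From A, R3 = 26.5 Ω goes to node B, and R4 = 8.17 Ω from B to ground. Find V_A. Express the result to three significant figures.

Node A sees R2 in parallel with the series input of stage 2, R3 + R4 = 34.67 Ω.
R2 ‖ (R3+R4) = 20.85 Ω.
So V_A = 12.5 × 0.7267 = 9.084 mV.

V_A ≈ 9.08 mV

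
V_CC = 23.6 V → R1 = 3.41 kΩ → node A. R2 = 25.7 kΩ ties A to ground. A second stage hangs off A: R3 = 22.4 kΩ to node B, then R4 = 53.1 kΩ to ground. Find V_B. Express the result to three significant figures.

Node A sees R2 in parallel with the series input of stage 2, R3 + R4 = 75.50 kΩ.
R2 ‖ (R3+R4) = 19.17 kΩ.
V_A = 23.6 × 19.17/(3.41 + 19.17) = 20.04 V.
Then the unloaded second divider: V_B = V_A × R4/(R3+R4) = 20.04 × 0.7033 = 14.09 V.

V_B ≈ 14.1 V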